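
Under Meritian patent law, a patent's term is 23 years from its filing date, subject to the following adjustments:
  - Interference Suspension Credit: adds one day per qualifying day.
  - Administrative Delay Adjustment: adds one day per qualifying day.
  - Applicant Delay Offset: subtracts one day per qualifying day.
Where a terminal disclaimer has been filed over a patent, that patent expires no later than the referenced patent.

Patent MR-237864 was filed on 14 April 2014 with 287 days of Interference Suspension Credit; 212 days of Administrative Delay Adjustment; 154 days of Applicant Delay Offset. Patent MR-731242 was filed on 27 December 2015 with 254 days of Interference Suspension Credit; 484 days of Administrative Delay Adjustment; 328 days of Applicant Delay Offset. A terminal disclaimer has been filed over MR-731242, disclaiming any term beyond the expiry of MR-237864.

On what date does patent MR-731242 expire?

March 25, 2038

Natural term of MR-731242:
  Base: filing + 23 years → 27 December 2038.
  Interference Suspension Credit: +254 days → 7 September 2039.
  Administrative Delay Adjustment: +484 days → 3 January 2041.
  Applicant Delay Offset: −328 days → 10 February 2040.
Expiry of referenced patent MR-237864:
  Base: filing + 23 years → 14 April 2037.
  Interference Suspension Credit: +287 days → 26 January 2038.
  Administrative Delay Adjustment: +212 days → 26 August 2038.
  Applicant Delay Offset: −154 days → 25 March 2038.
Terminal disclaimer: MR-731242 expires on the earlier of 10 February 2040 and 25 March 2038.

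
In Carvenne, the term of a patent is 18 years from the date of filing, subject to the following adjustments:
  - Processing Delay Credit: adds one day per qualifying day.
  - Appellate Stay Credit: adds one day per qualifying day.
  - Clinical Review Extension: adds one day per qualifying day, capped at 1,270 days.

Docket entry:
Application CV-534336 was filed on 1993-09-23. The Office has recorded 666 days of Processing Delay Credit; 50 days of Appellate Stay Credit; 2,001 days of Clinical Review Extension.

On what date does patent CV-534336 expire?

Base term: filing date + 18 years → 23 September 2011.
Processing Delay Credit: +666 days → 20 July 2013.
Appellate Stay Credit: +50 days → 8 September 2013.
Clinical Review Extension: 2001 days claimed exceeds the 1270-day cap, so +1270 days → 1 March 2017.

March 1, 2017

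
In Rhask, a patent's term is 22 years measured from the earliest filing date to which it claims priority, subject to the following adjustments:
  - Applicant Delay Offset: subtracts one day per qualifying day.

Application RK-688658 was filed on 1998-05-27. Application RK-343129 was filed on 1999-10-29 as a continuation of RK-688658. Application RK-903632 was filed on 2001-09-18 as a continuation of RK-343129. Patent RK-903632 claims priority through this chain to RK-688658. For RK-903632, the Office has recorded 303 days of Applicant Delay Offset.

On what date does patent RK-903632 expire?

July 29, 2019

Earliest priority filing: 27 May 1998.
Base term: 27 May 1998 + 22 years → 27 May 2020.
Applicant Delay Offset: −303 days → 29 July 2019.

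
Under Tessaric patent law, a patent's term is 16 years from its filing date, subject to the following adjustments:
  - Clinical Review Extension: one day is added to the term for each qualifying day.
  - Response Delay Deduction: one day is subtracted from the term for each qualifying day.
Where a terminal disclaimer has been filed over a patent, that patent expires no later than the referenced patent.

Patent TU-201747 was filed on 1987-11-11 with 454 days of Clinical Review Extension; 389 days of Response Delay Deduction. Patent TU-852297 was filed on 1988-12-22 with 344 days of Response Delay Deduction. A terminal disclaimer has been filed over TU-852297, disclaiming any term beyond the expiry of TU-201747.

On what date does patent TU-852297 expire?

Natural term of TU-852297:
  Base: filing + 16 years → 22 December 2004.
  Response Delay Deduction: −344 days → 13 January 2004.
Expiry of referenced patent TU-201747:
  Base: filing + 16 years → 11 November 2003.
  Clinical Review Extension: +454 days → 7 February 2005.
  Response Delay Deduction: −389 days → 15 January 2004.
Terminal disclaimer: TU-852297 expires on the earlier of 13 January 2004 and 15 January 2004.

2004-01-13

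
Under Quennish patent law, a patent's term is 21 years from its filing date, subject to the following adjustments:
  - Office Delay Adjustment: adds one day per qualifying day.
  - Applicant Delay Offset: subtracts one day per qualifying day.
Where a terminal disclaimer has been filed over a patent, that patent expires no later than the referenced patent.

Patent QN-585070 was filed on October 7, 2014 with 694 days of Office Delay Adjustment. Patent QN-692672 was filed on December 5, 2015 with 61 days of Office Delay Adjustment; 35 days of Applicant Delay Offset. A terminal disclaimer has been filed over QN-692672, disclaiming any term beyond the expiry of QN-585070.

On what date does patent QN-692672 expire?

2036-12-31

Natural term of QN-692672:
  Base: filing + 21 years → 5 December 2036.
  Office Delay Adjustment: +61 days → 4 February 2037.
  Applicant Delay Offset: −35 days → 31 December 2036.
Expiry of referenced patent QN-585070:
  Base: filing + 21 years → 7 October 2035.
  Office Delay Adjustment: +694 days → 31 August 2037.
Terminal disclaimer: QN-692672 expires on the earlier of 31 December 2036 and 31 August 2037.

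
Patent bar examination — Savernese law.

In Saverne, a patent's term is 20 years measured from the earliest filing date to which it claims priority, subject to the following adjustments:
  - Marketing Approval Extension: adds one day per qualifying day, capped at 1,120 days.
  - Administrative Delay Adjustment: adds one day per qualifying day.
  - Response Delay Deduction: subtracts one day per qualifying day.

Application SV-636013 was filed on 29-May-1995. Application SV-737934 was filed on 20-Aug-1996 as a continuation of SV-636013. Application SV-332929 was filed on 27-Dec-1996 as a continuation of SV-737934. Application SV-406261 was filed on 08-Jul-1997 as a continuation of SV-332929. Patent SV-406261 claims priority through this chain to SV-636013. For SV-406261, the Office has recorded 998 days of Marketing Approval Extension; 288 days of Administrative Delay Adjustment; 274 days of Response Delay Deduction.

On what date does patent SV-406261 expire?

Earliest priority filing: 29 May 1995.
Base term: 29 May 1995 + 20 years → 29 May 2015.
Marketing Approval Extension: 998 days (within the 1120-day cap) → +998 days → 20 February 2018.
Administrative Delay Adjustment: +288 days → 5 December 2018.
Response Delay Deduction: −274 days → 6 March 2018.

2018-03-06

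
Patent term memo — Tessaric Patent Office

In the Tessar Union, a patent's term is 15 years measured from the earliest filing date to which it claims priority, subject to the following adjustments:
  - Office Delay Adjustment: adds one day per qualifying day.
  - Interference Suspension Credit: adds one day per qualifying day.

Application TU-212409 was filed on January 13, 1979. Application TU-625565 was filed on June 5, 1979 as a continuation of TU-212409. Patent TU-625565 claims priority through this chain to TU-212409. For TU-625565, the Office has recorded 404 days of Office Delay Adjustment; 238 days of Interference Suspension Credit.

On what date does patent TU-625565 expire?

Earliest priority filing: 13 January 1979.
Base term: 13 January 1979 + 15 years → 13 January 1994.
Office Delay Adjustment: +404 days → 21 February 1995.
Interference Suspension Credit: +238 days → 17 October 1995.

October 17, 1995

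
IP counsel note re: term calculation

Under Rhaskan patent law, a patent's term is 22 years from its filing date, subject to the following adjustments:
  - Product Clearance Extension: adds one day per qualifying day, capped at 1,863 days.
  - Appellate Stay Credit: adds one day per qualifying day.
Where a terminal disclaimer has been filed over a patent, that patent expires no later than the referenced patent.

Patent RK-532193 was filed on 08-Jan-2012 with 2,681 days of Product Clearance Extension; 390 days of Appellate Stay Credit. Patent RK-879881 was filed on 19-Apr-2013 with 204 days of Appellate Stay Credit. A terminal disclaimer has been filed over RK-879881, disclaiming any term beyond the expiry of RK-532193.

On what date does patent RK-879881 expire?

2035-11-09

Natural term of RK-879881:
  Base: filing + 22 years → 19 April 2035.
  Appellate Stay Credit: +204 days → 9 November 2035.
Expiry of referenced patent RK-532193:
  Base: filing + 22 years → 8 January 2034.
  Product Clearance Extension: 2681 days claimed exceeds the 1863-day cap, so +1863 days → 14 February 2039.
  Appellate Stay Credit: +390 days → 10 March 2040.
Terminal disclaimer: RK-879881 expires on the earlier of 9 November 2035 and 10 March 2040.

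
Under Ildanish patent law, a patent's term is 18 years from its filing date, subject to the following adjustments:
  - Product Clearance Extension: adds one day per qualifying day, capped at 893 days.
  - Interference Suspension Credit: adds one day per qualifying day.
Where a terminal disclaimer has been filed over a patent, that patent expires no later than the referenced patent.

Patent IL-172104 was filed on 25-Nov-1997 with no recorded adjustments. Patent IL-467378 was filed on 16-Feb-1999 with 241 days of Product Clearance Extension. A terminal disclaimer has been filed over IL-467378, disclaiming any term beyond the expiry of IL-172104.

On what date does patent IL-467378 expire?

Natural term of IL-467378:
  Base: filing + 18 years → 16 February 2017.
  Product Clearance Extension: 241 days (within the 893-day cap) → +241 days → 15 October 2017.
Expiry of referenced patent IL-172104:
  Base: filing + 18 years → 25 November 2015.
Terminal disclaimer: IL-467378 expires on the earlier of 15 October 2017 and 25 November 2015.

November 25, 2015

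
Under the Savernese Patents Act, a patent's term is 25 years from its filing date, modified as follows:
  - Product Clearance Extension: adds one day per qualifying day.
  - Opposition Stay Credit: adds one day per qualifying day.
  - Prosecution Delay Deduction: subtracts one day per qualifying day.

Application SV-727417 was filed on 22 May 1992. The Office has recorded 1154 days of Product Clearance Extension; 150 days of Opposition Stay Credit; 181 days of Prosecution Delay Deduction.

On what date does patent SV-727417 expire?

June 18, 2020

Base term: filing date + 25 years → 22 May 2017.
Product Clearance Extension: +1154 days → 19 July 2020.
Opposition Stay Credit: +150 days → 16 December 2020.
Prosecution Delay Deduction: −181 days → 18 June 2020.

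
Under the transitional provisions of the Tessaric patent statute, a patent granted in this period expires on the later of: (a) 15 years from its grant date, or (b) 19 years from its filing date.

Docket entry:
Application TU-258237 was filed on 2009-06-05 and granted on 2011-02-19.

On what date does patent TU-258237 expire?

June 5, 2028

(a) grant + 15 years → 19 February 2026.
(b) filing + 19 years → 5 June 2028.
Later of the two: 5 June 2028.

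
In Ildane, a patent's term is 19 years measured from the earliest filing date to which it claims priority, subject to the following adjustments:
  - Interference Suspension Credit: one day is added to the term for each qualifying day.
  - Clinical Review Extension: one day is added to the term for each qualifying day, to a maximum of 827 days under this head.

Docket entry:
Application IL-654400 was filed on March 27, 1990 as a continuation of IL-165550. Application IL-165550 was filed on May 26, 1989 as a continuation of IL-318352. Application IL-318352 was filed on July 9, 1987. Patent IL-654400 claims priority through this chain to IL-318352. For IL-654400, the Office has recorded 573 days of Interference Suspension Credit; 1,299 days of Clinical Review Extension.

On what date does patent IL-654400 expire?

2010-05-09

Earliest priority filing: 9 July 1987.
Base term: 9 July 1987 + 19 years → 9 July 2006.
Interference Suspension Credit: +573 days → 2 February 2008.
Clinical Review Extension: 1299 days claimed exceeds the 827-day cap, so +827 days → 9 May 2010.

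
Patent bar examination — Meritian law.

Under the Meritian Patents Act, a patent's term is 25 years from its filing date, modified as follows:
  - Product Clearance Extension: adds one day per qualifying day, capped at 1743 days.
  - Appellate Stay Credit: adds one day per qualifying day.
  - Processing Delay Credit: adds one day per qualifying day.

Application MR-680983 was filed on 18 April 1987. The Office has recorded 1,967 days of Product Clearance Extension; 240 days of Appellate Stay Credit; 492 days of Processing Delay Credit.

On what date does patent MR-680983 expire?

Base term: filing date + 25 years → 18 April 2012.
Product Clearance Extension: 1967 days claimed exceeds the 1743-day cap, so +1743 days → 25 January 2017.
Appellate Stay Credit: +240 days → 22 September 2017.
Processing Delay Credit: +492 days → 27 January 2019.

2019-01-27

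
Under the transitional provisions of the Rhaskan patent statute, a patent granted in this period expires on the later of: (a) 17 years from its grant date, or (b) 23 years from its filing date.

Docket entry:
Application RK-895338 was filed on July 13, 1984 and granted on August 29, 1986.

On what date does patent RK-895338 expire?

2007-07-13

(a) grant + 17 years → 29 August 2003.
(b) filing + 23 years → 13 July 2007.
Later of the two: 13 July 2007.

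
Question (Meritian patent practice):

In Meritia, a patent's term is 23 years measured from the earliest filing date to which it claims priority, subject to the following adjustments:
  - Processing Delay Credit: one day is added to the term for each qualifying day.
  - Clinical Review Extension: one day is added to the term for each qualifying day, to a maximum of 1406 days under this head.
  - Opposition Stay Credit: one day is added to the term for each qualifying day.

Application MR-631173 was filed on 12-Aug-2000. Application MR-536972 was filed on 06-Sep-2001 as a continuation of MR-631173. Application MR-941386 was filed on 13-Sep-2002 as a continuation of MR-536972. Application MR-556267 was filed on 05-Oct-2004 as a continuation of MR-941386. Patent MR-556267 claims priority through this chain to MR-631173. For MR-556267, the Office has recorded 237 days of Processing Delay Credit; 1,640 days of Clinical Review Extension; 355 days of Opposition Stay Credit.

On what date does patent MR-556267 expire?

Earliest priority filing: 12 August 2000.
Base term: 12 August 2000 + 23 years → 12 August 2023.
Processing Delay Credit: +237 days → 5 April 2024.
Clinical Review Extension: 1640 days claimed exceeds the 1406-day cap, so +1406 days → 10 February 2028.
Opposition Stay Credit: +355 days → 30 January 2029.

January 30, 2029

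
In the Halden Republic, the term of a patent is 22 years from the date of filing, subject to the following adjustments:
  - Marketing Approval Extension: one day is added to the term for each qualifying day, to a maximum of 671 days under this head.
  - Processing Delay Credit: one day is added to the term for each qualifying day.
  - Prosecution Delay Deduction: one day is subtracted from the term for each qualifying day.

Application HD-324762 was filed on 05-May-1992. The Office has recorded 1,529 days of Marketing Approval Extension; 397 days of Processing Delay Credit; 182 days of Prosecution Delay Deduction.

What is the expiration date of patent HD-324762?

Base term: filing date + 22 years → 5 May 2014.
Marketing Approval Extension: 1529 days claimed exceeds the 671-day cap, so +671 days → 6 March 2016.
Processing Delay Credit: +397 days → 7 April 2017.
Prosecution Delay Deduction: −182 days → 7 October 2016.

October 7, 2016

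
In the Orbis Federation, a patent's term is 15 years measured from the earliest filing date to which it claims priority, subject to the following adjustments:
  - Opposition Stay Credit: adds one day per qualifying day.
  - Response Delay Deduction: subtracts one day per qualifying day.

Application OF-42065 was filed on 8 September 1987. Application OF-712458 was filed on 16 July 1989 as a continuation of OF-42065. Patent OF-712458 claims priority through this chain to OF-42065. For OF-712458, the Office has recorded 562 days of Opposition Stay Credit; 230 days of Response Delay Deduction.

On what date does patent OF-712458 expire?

Earliest priority filing: 8 September 1987.
Base term: 8 September 1987 + 15 years → 8 September 2002.
Opposition Stay Credit: +562 days → 23 March 2004.
Response Delay Deduction: −230 days → 6 August 2003.

2003-08-06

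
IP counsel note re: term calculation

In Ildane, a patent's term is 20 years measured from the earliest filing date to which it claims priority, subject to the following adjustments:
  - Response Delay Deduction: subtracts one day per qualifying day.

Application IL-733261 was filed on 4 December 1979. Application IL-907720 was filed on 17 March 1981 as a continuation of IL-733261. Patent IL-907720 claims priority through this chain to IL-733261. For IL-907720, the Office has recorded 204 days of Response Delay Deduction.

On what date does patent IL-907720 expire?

May 14, 1999

Earliest priority filing: 4 December 1979.
Base term: 4 December 1979 + 20 years → 4 December 1999.
Response Delay Deduction: −204 days → 14 May 1999.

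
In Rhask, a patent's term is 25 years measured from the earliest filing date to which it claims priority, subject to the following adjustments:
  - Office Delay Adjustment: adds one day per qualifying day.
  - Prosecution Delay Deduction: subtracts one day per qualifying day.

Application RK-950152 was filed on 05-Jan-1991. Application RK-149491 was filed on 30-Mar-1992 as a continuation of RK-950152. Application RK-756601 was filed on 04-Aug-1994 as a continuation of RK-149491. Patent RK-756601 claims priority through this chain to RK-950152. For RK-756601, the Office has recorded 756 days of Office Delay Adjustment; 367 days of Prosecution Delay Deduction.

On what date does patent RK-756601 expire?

2017-01-28

Earliest priority filing: 5 January 1991.
Base term: 5 January 1991 + 25 years → 5 January 2016.
Office Delay Adjustment: +756 days → 30 January 2018.
Prosecution Delay Deduction: −367 days → 28 January 2017.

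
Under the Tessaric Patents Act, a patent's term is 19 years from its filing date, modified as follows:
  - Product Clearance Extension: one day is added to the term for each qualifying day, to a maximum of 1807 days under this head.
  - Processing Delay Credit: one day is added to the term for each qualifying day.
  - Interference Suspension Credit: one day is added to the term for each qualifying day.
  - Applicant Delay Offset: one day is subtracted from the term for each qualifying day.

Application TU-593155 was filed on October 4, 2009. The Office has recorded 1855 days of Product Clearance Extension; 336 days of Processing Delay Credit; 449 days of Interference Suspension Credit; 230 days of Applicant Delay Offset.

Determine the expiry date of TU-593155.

Base term: filing date + 19 years → 4 October 2028.
Product Clearance Extension: 1855 days claimed exceeds the 1807-day cap, so +1807 days → 15 September 2033.
Processing Delay Credit: +336 days → 17 August 2034.
Interference Suspension Credit: +449 days → 9 November 2035.
Applicant Delay Offset: −230 days → 24 March 2035.

2035-03-24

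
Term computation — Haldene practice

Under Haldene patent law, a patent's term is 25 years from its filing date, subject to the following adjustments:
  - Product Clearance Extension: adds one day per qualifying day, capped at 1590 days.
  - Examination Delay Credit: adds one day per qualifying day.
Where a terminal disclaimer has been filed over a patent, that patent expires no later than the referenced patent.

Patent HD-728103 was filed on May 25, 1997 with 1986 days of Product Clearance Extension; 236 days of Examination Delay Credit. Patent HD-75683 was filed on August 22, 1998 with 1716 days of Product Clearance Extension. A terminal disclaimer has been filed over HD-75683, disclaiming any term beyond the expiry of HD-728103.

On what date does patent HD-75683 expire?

May 25, 2027

Natural term of HD-75683:
  Base: filing + 25 years → 22 August 2023.
  Product Clearance Extension: 1716 days claimed exceeds the 1590-day cap, so +1590 days → 29 December 2027.
Expiry of referenced patent HD-728103:
  Base: filing + 25 years → 25 May 2022.
  Product Clearance Extension: 1986 days claimed exceeds the 1590-day cap, so +1590 days → 1 October 2026.
  Examination Delay Credit: +236 days → 25 May 2027.
Terminal disclaimer: HD-75683 expires on the earlier of 29 December 2027 and 25 May 2027.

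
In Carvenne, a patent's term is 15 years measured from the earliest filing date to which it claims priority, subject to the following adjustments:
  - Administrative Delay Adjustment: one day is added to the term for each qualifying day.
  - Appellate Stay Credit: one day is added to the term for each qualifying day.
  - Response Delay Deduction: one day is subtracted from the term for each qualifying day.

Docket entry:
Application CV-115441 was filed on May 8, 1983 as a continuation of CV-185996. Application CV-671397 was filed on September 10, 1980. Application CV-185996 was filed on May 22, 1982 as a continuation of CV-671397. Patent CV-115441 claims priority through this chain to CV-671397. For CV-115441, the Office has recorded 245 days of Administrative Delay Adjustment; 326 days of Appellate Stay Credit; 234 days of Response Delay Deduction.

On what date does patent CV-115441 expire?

August 12, 1996

Earliest priority filing: 10 September 1980.
Base term: 10 September 1980 + 15 years → 10 September 1995.
Administrative Delay Adjustment: +245 days → 12 May 1996.
Appellate Stay Credit: +326 days → 3 April 1997.
Response Delay Deduction: −234 days → 12 August 1996.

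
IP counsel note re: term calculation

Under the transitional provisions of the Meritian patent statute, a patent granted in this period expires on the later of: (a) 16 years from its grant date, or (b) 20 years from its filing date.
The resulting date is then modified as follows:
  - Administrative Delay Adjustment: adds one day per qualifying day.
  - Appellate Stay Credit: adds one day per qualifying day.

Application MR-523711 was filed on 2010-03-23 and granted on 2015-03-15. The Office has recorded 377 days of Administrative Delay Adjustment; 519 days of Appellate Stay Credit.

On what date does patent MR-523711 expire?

August 27, 2033

(a) grant + 16 years → 15 March 2031.
(b) filing + 20 years → 23 March 2030.
Later of the two: 15 March 2031.
Administrative Delay Adjustment: +377 days → 26 March 2032.
Appellate Stay Credit: +519 days → 27 August 2033.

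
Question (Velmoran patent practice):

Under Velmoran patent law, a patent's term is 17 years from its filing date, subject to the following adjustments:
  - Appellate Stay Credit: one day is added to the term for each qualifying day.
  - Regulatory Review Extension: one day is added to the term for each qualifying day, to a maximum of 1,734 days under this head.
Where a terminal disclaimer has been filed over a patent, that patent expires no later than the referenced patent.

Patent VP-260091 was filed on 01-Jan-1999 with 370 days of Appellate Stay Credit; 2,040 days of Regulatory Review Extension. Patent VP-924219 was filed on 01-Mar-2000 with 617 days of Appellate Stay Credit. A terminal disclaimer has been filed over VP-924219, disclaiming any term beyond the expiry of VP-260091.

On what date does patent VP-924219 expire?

November 8, 2018

Natural term of VP-924219:
  Base: filing + 17 years → 1 March 2017.
  Appellate Stay Credit: +617 days → 8 November 2018.
Expiry of referenced patent VP-260091:
  Base: filing + 17 years → 1 January 2016.
  Appellate Stay Credit: +370 days → 5 January 2017.
  Regulatory Review Extension: 2040 days claimed exceeds the 1734-day cap, so +1734 days → 5 October 2021.
Terminal disclaimer: VP-924219 expires on the earlier of 8 November 2018 and 5 October 2021.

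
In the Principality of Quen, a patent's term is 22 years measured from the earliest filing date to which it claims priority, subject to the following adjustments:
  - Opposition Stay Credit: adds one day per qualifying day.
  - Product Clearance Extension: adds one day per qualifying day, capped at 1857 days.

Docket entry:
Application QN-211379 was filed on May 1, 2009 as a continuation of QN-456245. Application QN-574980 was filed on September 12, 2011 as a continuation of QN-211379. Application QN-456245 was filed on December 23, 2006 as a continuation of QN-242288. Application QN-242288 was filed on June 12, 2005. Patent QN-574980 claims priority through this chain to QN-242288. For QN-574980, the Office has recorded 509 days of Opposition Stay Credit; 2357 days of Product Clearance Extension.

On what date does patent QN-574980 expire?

Earliest priority filing: 12 June 2005.
Base term: 12 June 2005 + 22 years → 12 June 2027.
Opposition Stay Credit: +509 days → 2 November 2028.
Product Clearance Extension: 2357 days claimed exceeds the 1857-day cap, so +1857 days → 3 December 2033.

2033-12-03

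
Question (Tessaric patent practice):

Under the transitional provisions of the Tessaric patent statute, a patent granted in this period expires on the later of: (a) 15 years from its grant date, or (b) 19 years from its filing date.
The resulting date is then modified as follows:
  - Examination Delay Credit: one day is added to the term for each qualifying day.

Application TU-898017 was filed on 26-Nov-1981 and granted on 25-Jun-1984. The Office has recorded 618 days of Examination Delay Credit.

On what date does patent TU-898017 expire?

2002-08-06

(a) grant + 15 years → 25 June 1999.
(b) filing + 19 years → 26 November 2000.
Later of the two: 26 November 2000.
Examination Delay Credit: +618 days → 6 August 2002.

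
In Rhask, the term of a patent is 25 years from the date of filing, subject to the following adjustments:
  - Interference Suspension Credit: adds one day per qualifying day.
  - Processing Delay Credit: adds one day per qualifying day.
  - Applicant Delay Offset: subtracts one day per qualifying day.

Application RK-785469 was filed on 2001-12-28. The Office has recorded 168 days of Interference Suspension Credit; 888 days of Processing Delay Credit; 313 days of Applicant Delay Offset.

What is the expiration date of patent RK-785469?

Base term: filing date + 25 years → 28 December 2026.
Interference Suspension Credit: +168 days → 14 June 2027.
Processing Delay Credit: +888 days → 18 November 2029.
Applicant Delay Offset: −313 days → 9 January 2029.

2029-01-09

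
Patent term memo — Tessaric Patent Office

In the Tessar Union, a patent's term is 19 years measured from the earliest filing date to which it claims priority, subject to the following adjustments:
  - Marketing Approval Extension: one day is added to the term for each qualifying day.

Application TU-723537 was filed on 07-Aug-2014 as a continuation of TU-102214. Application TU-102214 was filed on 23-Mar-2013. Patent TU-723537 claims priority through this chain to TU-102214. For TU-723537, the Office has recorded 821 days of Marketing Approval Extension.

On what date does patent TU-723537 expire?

Earliest priority filing: 23 March 2013.
Base term: 23 March 2013 + 19 years → 23 March 2032.
Marketing Approval Extension: +821 days → 22 June 2034.

2034-06-22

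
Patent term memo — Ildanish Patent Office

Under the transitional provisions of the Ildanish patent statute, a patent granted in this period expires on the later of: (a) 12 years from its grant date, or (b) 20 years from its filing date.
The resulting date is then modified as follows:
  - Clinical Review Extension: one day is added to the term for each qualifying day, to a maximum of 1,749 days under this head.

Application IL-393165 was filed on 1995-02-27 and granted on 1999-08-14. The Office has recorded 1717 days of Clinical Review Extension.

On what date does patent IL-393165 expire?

2019-11-10

(a) grant + 12 years → 14 August 2011.
(b) filing + 20 years → 27 February 2015.
Later of the two: 27 February 2015.
Clinical Review Extension: 1717 days (within the 1749-day cap) → +1717 days → 10 November 2019.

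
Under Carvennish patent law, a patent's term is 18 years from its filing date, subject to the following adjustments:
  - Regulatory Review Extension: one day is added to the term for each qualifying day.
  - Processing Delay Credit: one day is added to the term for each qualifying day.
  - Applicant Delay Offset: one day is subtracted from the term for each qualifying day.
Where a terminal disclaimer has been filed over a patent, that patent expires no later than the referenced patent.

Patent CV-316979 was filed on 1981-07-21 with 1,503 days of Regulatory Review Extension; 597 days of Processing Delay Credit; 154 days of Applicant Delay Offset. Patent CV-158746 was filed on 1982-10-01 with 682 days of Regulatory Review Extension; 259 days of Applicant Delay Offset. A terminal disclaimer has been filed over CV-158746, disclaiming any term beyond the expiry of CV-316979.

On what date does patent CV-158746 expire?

November 28, 2001

Natural term of CV-158746:
  Base: filing + 18 years → 1 October 2000.
  Regulatory Review Extension: +682 days → 14 August 2002.
  Applicant Delay Offset: −259 days → 28 November 2001.
Expiry of referenced patent CV-316979:
  Base: filing + 18 years → 21 July 1999.
  Regulatory Review Extension: +1503 days → 1 September 2003.
  Processing Delay Credit: +597 days → 20 April 2005.
  Applicant Delay Offset: −154 days → 17 November 2004.
Terminal disclaimer: CV-158746 expires on the earlier of 28 November 2001 and 17 November 2004.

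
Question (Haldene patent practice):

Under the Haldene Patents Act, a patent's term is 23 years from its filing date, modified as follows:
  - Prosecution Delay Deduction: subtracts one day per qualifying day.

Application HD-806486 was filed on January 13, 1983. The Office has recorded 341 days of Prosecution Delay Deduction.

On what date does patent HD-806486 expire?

Base term: filing date + 23 years → 13 January 2006.
Prosecution Delay Deduction: −341 days → 6 February 2005.

February 6, 2005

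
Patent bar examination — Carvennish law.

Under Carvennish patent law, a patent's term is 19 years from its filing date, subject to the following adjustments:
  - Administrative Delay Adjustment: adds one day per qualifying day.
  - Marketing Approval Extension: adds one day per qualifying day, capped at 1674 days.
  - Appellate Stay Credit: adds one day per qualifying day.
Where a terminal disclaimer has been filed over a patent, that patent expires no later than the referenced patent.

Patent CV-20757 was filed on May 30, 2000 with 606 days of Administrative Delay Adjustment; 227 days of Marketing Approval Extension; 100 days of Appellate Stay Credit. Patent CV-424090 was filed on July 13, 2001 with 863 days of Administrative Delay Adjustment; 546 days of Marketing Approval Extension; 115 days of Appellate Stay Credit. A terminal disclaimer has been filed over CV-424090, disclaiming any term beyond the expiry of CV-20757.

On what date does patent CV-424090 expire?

Natural term of CV-424090:
  Base: filing + 19 years → 13 July 2020.
  Administrative Delay Adjustment: +863 days → 23 November 2022.
  Marketing Approval Extension: 546 days (within the 1674-day cap) → +546 days → 22 May 2024.
  Appellate Stay Credit: +115 days → 14 September 2024.
Expiry of referenced patent CV-20757:
  Base: filing + 19 years → 30 May 2019.
  Administrative Delay Adjustment: +606 days → 25 January 2021.
  Marketing Approval Extension: 227 days (within the 1674-day cap) → +227 days → 9 September 2021.
  Appellate Stay Credit: +100 days → 18 December 2021.
Terminal disclaimer: CV-424090 expires on the earlier of 14 September 2024 and 18 December 2021.

December 18, 2021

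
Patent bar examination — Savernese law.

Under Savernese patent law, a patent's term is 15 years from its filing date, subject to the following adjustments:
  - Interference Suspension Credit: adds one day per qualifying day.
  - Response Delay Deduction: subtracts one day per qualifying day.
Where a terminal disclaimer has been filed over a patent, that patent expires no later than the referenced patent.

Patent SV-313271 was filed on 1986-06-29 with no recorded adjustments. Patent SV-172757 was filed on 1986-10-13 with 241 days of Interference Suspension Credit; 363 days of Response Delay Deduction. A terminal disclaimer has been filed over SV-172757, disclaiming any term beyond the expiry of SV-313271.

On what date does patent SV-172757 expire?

Natural term of SV-172757:
  Base: filing + 15 years → 13 October 2001.
  Interference Suspension Credit: +241 days → 11 June 2002.
  Response Delay Deduction: −363 days → 13 June 2001.
Expiry of referenced patent SV-313271:
  Base: filing + 15 years → 29 June 2001.
Terminal disclaimer: SV-172757 expires on the earlier of 13 June 2001 and 29 June 2001.

2001-06-13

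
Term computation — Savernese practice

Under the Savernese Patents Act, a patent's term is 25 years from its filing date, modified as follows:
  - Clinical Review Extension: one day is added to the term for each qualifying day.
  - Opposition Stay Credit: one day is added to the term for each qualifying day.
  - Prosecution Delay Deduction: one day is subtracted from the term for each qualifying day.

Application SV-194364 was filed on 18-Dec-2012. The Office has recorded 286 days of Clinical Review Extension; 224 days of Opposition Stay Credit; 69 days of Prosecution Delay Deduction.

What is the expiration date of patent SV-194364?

Base term: filing date + 25 years → 18 December 2037.
Clinical Review Extension: +286 days → 30 September 2038.
Opposition Stay Credit: +224 days → 12 May 2039.
Prosecution Delay Deduction: −69 days → 4 March 2039.

March 4, 2039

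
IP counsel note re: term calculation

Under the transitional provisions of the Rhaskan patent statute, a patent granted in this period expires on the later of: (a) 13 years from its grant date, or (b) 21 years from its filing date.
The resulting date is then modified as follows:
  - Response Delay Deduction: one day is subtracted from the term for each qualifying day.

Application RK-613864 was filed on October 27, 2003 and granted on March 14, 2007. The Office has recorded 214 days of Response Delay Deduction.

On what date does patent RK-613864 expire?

March 27, 2024

(a) grant + 13 years → 14 March 2020.
(b) filing + 21 years → 27 October 2024.
Later of the two: 27 October 2024.
Response Delay Deduction: −214 days → 27 March 2024.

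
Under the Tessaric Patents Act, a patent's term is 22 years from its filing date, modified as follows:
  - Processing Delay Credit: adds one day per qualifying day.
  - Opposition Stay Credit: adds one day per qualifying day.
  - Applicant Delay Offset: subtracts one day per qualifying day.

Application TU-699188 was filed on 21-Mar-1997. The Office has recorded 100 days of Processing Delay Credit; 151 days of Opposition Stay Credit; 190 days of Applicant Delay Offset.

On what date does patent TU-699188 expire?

Base term: filing date + 22 years → 21 March 2019.
Processing Delay Credit: +100 days → 29 June 2019.
Opposition Stay Credit: +151 days → 27 November 2019.
Applicant Delay Offset: −190 days → 21 May 2019.

May 21, 2019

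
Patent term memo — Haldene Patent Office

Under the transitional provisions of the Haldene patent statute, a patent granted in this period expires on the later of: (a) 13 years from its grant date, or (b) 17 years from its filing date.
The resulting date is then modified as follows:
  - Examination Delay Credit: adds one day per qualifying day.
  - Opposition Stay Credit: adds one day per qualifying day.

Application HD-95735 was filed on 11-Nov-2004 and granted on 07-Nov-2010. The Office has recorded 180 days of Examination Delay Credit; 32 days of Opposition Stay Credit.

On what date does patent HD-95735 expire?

June 6, 2024

(a) grant + 13 years → 7 November 2023.
(b) filing + 17 years → 11 November 2021.
Later of the two: 7 November 2023.
Examination Delay Credit: +180 days → 5 May 2024.
Opposition Stay Credit: +32 days → 6 June 2024.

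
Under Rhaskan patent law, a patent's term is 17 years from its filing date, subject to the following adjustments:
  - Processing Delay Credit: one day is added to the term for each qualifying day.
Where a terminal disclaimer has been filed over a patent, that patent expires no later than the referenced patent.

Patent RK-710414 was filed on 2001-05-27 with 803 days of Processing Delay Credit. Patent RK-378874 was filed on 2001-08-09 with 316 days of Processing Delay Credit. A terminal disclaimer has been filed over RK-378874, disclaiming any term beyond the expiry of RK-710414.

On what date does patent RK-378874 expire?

Natural term of RK-378874:
  Base: filing + 17 years → 9 August 2018.
  Processing Delay Credit: +316 days → 21 June 2019.
Expiry of referenced patent RK-710414:
  Base: filing + 17 years → 27 May 2018.
  Processing Delay Credit: +803 days → 7 August 2020.
Terminal disclaimer: RK-378874 expires on the earlier of 21 June 2019 and 7 August 2020.

June 21, 2019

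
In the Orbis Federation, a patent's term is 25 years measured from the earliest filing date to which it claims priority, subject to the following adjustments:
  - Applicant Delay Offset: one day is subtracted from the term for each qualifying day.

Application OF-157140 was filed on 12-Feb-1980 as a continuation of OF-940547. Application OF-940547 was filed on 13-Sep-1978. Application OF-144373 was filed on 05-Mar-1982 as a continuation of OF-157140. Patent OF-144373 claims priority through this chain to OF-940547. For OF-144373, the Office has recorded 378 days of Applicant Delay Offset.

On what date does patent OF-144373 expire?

Earliest priority filing: 13 September 1978.
Base term: 13 September 1978 + 25 years → 13 September 2003.
Applicant Delay Offset: −378 days → 31 August 2002.

August 31, 2002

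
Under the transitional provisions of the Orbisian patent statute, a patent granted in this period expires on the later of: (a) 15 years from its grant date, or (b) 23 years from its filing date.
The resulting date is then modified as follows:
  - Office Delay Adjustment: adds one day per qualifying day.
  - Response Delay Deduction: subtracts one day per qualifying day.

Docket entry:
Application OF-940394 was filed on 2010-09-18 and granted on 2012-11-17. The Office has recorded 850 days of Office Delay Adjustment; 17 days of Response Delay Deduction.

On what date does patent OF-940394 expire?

2035-12-30

(a) grant + 15 years → 17 November 2027.
(b) filing + 23 years → 18 September 2033.
Later of the two: 18 September 2033.
Office Delay Adjustment: +850 days → 16 January 2036.
Response Delay Deduction: −17 days → 30 December 2035.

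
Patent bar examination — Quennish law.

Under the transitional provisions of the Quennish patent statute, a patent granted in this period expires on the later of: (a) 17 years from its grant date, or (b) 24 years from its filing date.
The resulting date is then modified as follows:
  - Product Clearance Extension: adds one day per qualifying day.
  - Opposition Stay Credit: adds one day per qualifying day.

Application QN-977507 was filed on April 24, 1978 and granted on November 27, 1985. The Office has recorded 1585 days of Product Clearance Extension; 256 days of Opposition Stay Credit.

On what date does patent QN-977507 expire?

(a) grant + 17 years → 27 November 2002.
(b) filing + 24 years → 24 April 2002.
Later of the two: 27 November 2002.
Product Clearance Extension: +1585 days → 31 March 2007.
Opposition Stay Credit: +256 days → 12 December 2007.

2007-12-12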